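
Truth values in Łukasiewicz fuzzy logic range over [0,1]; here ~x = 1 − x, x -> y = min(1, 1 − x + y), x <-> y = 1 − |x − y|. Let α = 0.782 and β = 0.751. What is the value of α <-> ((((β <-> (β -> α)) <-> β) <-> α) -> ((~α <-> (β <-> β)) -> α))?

β -> α = min(1, 1 − 0.751 + 0.782) = min(1, 1.031) = 1.000
β <-> (β -> α) = 1 − |0.751 − 1.000| = 1 − 0.249 = 0.751
(β <-> (β -> α)) <-> β = 1 − |0.751 − 0.751| = 1 − 0.000 = 1.000
((β <-> (β -> α)) <-> β) <-> α = 1 − |1.000 − 0.782| = 1 − 0.218 = 0.782
~α = 1 − 0.782 = 0.218
β <-> β = 1 − |0.751 − 0.751| = 1 − 0.000 = 1.000
~α <-> (β <-> β) = 1 − |0.218 − 1.000| = 1 − 0.782 = 0.218
(~α <-> (β <-> β)) -> α = min(1, 1 − 0.218 + 0.782) = min(1, 1.564) = 1.000
(((β <-> (β -> α)) <-> β) <-> α) -> ((~α <-> (β <-> β)) -> α) = min(1, 1 − 0.782 + 1.000) = min(1, 1.218) = 1.000
α <-> ((((β <-> (β -> α)) <-> β) <-> α) -> ((~α <-> (β <-> β)) -> α)) = 1 − |0.782 − 1.000| = 1 − 0.218 = 0.782

0.782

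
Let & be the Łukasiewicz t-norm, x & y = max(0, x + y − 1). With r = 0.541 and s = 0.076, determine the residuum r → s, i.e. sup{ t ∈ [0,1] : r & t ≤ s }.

The residuum of the Łukasiewicz t-norm gives the supremum: min(1, 1 − 0.541 + 0.076).
1 − 0.541 + 0.076 = 0.535, so t = min(1, 0.535) = 0.535.
Check: 0.541 & 0.535 = max(0, 0.076) = 0.076 ≤ 0.076.

0.535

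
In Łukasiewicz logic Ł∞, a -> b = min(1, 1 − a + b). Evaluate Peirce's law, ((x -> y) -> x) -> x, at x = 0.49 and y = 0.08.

x -> y = min(1, 1 − 0.49 + 0.08) = min(1, 0.59) = 0.59
(x -> y) -> x = min(1, 1 − 0.59 + 0.49) = min(1, 0.90) = 0.90
((x -> y) -> x) -> x = min(1, 1 − 0.90 + 0.49) = min(1, 0.59) = 0.59
(The value 0.59 < 1 shows this instance is not satisfied; not a Ł∞-tautology in general.)

0.59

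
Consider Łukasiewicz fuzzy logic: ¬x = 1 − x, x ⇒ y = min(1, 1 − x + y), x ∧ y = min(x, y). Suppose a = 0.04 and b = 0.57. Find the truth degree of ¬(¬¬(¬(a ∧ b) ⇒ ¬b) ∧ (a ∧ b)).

a ∧ b = min(0.04, 0.57) = 0.04
¬(a ∧ b) = 1 − 0.04 = 0.96
¬b = 1 − 0.57 = 0.43
¬(a ∧ b) ⇒ ¬b = min(1, 1 − 0.96 + 0.43) = min(1, 0.47) = 0.47
¬(¬(a ∧ b) ⇒ ¬b) = 1 − 0.47 = 0.53
¬¬(¬(a ∧ b) ⇒ ¬b) = 1 − 0.53 = 0.47
¬¬(¬(a ∧ b) ⇒ ¬b) ∧ (a ∧ b) = min(0.47, 0.04) = 0.04
¬(¬¬(¬(a ∧ b) ⇒ ¬b) ∧ (a ∧ b)) = 1 − 0.04 = 0.96

0.96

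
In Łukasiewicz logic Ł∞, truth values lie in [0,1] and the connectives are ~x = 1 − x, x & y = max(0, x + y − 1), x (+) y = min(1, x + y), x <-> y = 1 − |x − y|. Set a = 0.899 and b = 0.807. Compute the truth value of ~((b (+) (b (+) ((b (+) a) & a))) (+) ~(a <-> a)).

0.000

b (+) a = min(1, 0.807 + 0.899) = min(1, 1.706) = 1.000
(b (+) a) & a = max(0, 1.000 + 0.899 − 1) = max(0, 0.899) = 0.899
b (+) ((b (+) a) & a) = min(1, 0.807 + 0.899) = min(1, 1.706) = 1.000
b (+) (b (+) ((b (+) a) & a)) = min(1, 0.807 + 1.000) = min(1, 1.807) = 1.000
a <-> a = 1 − |0.899 − 0.899| = 1 − 0.000 = 1.000
~(a <-> a) = 1 − 1.000 = 0.000
(b (+) (b (+) ((b (+) a) & a))) (+) ~(a <-> a) = min(1, 1.000 + 0.000) = min(1, 1.000) = 1.000
~((b (+) (b (+) ((b (+) a) & a))) (+) ~(a <-> a)) = 1 − 1.000 = 0.000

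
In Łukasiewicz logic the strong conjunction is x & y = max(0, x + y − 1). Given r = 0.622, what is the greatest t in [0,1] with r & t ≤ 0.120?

0.498

The residuum of the Łukasiewicz t-norm gives the supremum: min(1, 1 − 0.622 + 0.120).
1 − 0.622 + 0.120 = 0.498, so t = min(1, 0.498) = 0.498.
Check: 0.622 & 0.498 = max(0, 0.120) = 0.120 ≤ 0.120.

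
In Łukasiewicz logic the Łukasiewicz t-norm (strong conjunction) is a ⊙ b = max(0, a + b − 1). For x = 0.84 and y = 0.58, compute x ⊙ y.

0.42

x ⊙ y = max(0, 0.84 + 0.58 − 1) = max(0, 0.42) = 0.42
For comparison, the Gödel (minimum) t-norm min(a, b) would give 0.58.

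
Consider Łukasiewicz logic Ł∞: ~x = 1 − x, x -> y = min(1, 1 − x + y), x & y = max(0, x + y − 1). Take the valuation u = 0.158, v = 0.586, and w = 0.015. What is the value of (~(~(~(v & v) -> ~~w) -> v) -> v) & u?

v & v = max(0, 0.586 + 0.586 − 1) = max(0, 0.172) = 0.172
~(v & v) = 1 − 0.172 = 0.828
~w = 1 − 0.015 = 0.985
~~w = 1 − 0.985 = 0.015
~(v & v) -> ~~w = min(1, 1 − 0.828 + 0.015) = min(1, 0.187) = 0.187
~(~(v & v) -> ~~w) = 1 − 0.187 = 0.813
~(~(v & v) -> ~~w) -> v = min(1, 1 − 0.813 + 0.586) = min(1, 0.773) = 0.773
~(~(~(v & v) -> ~~w) -> v) = 1 − 0.773 = 0.227
~(~(~(v & v) -> ~~w) -> v) -> v = min(1, 1 − 0.227 + 0.586) = min(1, 1.359) = 1.000
(~(~(~(v & v) -> ~~w) -> v) -> v) & u = max(0, 1.000 + 0.158 − 1) = max(0, 0.158) = 0.158

0.158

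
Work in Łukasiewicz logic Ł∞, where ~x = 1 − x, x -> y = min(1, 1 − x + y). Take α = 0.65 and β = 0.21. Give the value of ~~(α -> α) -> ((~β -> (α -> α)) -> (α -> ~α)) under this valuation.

0.70

α -> α = min(1, 1 − 0.65 + 0.65) = min(1, 1.00) = 1.00
~(α -> α) = 1 − 1.00 = 0.00
~~(α -> α) = 1 − 0.00 = 1.00
~β = 1 − 0.21 = 0.79
~β -> (α -> α) = min(1, 1 − 0.79 + 1.00) = min(1, 1.21) = 1.00
~α = 1 − 0.65 = 0.35
α -> ~α = min(1, 1 − 0.65 + 0.35) = min(1, 0.70) = 0.70
(~β -> (α -> α)) -> (α -> ~α) = min(1, 1 − 1.00 + 0.70) = min(1, 0.70) = 0.70
~~(α -> α) -> ((~β -> (α -> α)) -> (α -> ~α)) = min(1, 1 − 1.00 + 0.70) = min(1, 0.70) = 0.70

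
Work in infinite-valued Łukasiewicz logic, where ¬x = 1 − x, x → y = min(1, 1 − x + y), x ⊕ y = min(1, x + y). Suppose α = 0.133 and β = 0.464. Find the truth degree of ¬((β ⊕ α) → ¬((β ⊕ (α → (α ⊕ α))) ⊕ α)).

0.597

β ⊕ α = min(1, 0.464 + 0.133) = min(1, 0.597) = 0.597
α ⊕ α = min(1, 0.133 + 0.133) = min(1, 0.266) = 0.266
α → (α ⊕ α) = min(1, 1 − 0.133 + 0.266) = min(1, 1.133) = 1.000
β ⊕ (α → (α ⊕ α)) = min(1, 0.464 + 1.000) = min(1, 1.464) = 1.000
(β ⊕ (α → (α ⊕ α))) ⊕ α = min(1, 1.000 + 0.133) = min(1, 1.133) = 1.000
¬((β ⊕ (α → (α ⊕ α))) ⊕ α) = 1 − 1.000 = 0.000
(β ⊕ α) → ¬((β ⊕ (α → (α ⊕ α))) ⊕ α) = min(1, 1 − 0.597 + 0.000) = min(1, 0.403) = 0.403
¬((β ⊕ α) → ¬((β ⊕ (α → (α ⊕ α))) ⊕ α)) = 1 − 0.403 = 0.597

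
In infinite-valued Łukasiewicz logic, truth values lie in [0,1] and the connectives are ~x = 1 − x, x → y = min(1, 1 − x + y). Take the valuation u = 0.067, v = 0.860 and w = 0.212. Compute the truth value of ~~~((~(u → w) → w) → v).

u → w = min(1, 1 − 0.067 + 0.212) = min(1, 1.145) = 1.000
~(u → w) = 1 − 1.000 = 0.000
~(u → w) → w = min(1, 1 − 0.000 + 0.212) = min(1, 1.212) = 1.000
(~(u → w) → w) → v = min(1, 1 − 1.000 + 0.860) = min(1, 0.860) = 0.860
~((~(u → w) → w) → v) = 1 − 0.860 = 0.140
~~((~(u → w) → w) → v) = 1 − 0.140 = 0.860
~~~((~(u → w) → w) → v) = 1 − 0.860 = 0.140

0.140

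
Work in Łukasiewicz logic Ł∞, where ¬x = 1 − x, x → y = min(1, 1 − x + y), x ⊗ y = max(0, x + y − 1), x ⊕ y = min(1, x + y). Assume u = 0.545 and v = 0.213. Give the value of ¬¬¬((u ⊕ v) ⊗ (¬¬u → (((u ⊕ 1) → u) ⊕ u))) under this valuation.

0.242

u ⊕ v = min(1, 0.545 + 0.213) = min(1, 0.758) = 0.758
¬u = 1 − 0.545 = 0.455
¬¬u = 1 − 0.455 = 0.545
u ⊕ 1 = min(1, 0.545 + 1.000) = min(1, 1.545) = 1.000
(u ⊕ 1) → u = min(1, 1 − 1.000 + 0.545) = min(1, 0.545) = 0.545
((u ⊕ 1) → u) ⊕ u = min(1, 0.545 + 0.545) = min(1, 1.090) = 1.000
¬¬u → (((u ⊕ 1) → u) ⊕ u) = min(1, 1 − 0.545 + 1.000) = min(1, 1.455) = 1.000
(u ⊕ v) ⊗ (¬¬u → (((u ⊕ 1) → u) ⊕ u)) = max(0, 0.758 + 1.000 − 1) = max(0, 0.758) = 0.758
¬((u ⊕ v) ⊗ (¬¬u → (((u ⊕ 1) → u) ⊕ u))) = 1 − 0.758 = 0.242
¬¬((u ⊕ v) ⊗ (¬¬u → (((u ⊕ 1) → u) ⊕ u))) = 1 − 0.242 = 0.758
¬¬¬((u ⊕ v) ⊗ (¬¬u → (((u ⊕ 1) → u) ⊕ u))) = 1 − 0.758 = 0.242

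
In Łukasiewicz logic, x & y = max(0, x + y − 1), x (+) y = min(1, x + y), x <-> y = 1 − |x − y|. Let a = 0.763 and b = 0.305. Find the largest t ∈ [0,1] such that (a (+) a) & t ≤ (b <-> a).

0.542

a (+) a = min(1, 0.763 + 0.763) = min(1, 1.526) = 1.000
So the left factor is a (+) a = 1.000.
b <-> a = 1 − |0.305 − 0.763| = 1 − 0.458 = 0.542
So the right-hand bound is b <-> a = 0.542.
The residuum of the Łukasiewicz t-norm gives the supremum: min(1, 1 − 1.000 + 0.542).
1 − 1.000 + 0.542 = 0.542, so t = min(1, 0.542) = 0.542.
Check: 1.000 & 0.542 = max(0, 0.542) = 0.542 ≤ 0.542.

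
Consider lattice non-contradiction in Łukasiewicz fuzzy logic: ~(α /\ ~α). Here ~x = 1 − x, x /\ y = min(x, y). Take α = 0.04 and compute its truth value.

~α = 1 − 0.04 = 0.96
α /\ ~α = min(0.04, 0.96) = 0.04
~(α /\ ~α) = 1 − 0.04 = 0.96
(The value 0.96 < 1 shows this instance is not satisfied; not a Ł∞-tautology — its value is 1 − min(a, 1−a).)

0.96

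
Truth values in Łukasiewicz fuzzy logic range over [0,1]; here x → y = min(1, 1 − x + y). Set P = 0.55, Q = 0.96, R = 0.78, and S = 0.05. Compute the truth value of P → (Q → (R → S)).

R → S = min(1, 1 − 0.78 + 0.05) = min(1, 0.27) = 0.27
Q → (R → S) = min(1, 1 − 0.96 + 0.27) = min(1, 0.31) = 0.31
P → (Q → (R → S)) = min(1, 1 − 0.55 + 0.31) = min(1, 0.76) = 0.76

0.76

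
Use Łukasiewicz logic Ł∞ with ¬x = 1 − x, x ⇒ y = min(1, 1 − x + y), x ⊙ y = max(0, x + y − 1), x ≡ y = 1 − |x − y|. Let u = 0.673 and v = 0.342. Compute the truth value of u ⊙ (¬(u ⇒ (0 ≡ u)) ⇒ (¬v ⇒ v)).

0.673

0 ≡ u = 1 − |0.000 − 0.673| = 1 − 0.673 = 0.327
u ⇒ (0 ≡ u) = min(1, 1 − 0.673 + 0.327) = min(1, 0.654) = 0.654
¬(u ⇒ (0 ≡ u)) = 1 − 0.654 = 0.346
¬v = 1 − 0.342 = 0.658
¬v ⇒ v = min(1, 1 − 0.658 + 0.342) = min(1, 0.684) = 0.684
¬(u ⇒ (0 ≡ u)) ⇒ (¬v ⇒ v) = min(1, 1 − 0.346 + 0.684) = min(1, 1.338) = 1.000
u ⊙ (¬(u ⇒ (0 ≡ u)) ⇒ (¬v ⇒ v)) = max(0, 0.673 + 1.000 − 1) = max(0, 0.673) = 0.673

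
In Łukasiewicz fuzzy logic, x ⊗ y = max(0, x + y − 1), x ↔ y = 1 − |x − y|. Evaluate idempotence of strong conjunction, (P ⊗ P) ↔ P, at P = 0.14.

0.86

P ⊗ P = max(0, 0.14 + 0.14 − 1) = max(0, -0.72) = 0.00
(P ⊗ P) ↔ P = 1 − |0.00 − 0.14| = 1 − 0.14 = 0.86
(The value 0.86 < 1 shows this instance is not satisfied; fails in Ł∞ since a ⊗ a = max(0, 2a−1) ≠ a in general.)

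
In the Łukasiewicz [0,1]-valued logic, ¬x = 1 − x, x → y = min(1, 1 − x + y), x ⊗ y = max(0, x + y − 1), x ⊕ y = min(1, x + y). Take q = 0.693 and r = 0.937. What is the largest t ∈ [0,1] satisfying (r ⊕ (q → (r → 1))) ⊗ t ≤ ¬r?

0.063

r → 1 = min(1, 1 − 0.937 + 1.000) = min(1, 1.063) = 1.000
q → (r → 1) = min(1, 1 − 0.693 + 1.000) = min(1, 1.307) = 1.000
r ⊕ (q → (r → 1)) = min(1, 0.937 + 1.000) = min(1, 1.937) = 1.000
So the left factor is r ⊕ (q → (r → 1)) = 1.000.
¬r = 1 − 0.937 = 0.063
So the right-hand bound is ¬r = 0.063.
The residuum of the Łukasiewicz t-norm gives the supremum: min(1, 1 − 1.000 + 0.063).
1 − 1.000 + 0.063 = 0.063, so t = min(1, 0.063) = 0.063.
Check: 1.000 ⊗ 0.063 = max(0, 0.063) = 0.063 ≤ 0.063.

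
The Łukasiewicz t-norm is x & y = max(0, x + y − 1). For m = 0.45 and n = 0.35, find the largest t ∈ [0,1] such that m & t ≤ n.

0.90

The residuum of the Łukasiewicz t-norm gives the supremum: min(1, 1 − 0.45 + 0.35).
1 − 0.45 + 0.35 = 0.90, so t = min(1, 0.90) = 0.90.
Check: 0.45 & 0.90 = max(0, 0.35) = 0.35 ≤ 0.35.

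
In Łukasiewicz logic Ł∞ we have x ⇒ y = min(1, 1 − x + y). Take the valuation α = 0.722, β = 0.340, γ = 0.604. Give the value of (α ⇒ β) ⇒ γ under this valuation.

α ⇒ β = min(1, 1 − 0.722 + 0.340) = min(1, 0.618) = 0.618
(α ⇒ β) ⇒ γ = min(1, 1 − 0.618 + 0.604) = min(1, 0.986) = 0.986

0.986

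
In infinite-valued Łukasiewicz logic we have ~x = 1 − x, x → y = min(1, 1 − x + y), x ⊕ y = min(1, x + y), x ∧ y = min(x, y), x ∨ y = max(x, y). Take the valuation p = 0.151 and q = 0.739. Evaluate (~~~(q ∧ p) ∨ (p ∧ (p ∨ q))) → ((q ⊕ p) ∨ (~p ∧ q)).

1.000

q ∧ p = min(0.739, 0.151) = 0.151
~(q ∧ p) = 1 − 0.151 = 0.849
~~(q ∧ p) = 1 − 0.849 = 0.151
~~~(q ∧ p) = 1 − 0.151 = 0.849
p ∨ q = max(0.151, 0.739) = 0.739
p ∧ (p ∨ q) = min(0.151, 0.739) = 0.151
~~~(q ∧ p) ∨ (p ∧ (p ∨ q)) = max(0.849, 0.151) = 0.849
q ⊕ p = min(1, 0.739 + 0.151) = min(1, 0.890) = 0.890
~p = 1 − 0.151 = 0.849
~p ∧ q = min(0.849, 0.739) = 0.739
(q ⊕ p) ∨ (~p ∧ q) = max(0.890, 0.739) = 0.890
(~~~(q ∧ p) ∨ (p ∧ (p ∨ q))) → ((q ⊕ p) ∨ (~p ∧ q)) = min(1, 1 − 0.849 + 0.890) = min(1, 1.041) = 1.000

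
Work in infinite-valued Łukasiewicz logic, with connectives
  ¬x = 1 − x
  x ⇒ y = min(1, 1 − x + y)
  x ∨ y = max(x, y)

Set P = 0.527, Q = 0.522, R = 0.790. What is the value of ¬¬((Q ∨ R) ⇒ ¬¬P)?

0.737

Q ∨ R = max(0.522, 0.790) = 0.790
¬P = 1 − 0.527 = 0.473
¬¬P = 1 − 0.473 = 0.527
(Q ∨ R) ⇒ ¬¬P = min(1, 1 − 0.790 + 0.527) = min(1, 0.737) = 0.737
¬((Q ∨ R) ⇒ ¬¬P) = 1 − 0.737 = 0.263
¬¬((Q ∨ R) ⇒ ¬¬P) = 1 − 0.263 = 0.737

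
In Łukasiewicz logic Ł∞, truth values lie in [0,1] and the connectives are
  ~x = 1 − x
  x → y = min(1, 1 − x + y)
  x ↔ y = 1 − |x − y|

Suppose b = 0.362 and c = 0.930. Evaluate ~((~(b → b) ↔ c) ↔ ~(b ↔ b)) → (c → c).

b → b = min(1, 1 − 0.362 + 0.362) = min(1, 1.000) = 1.000
~(b → b) = 1 − 1.000 = 0.000
~(b → b) ↔ c = 1 − |0.000 − 0.930| = 1 − 0.930 = 0.070
b ↔ b = 1 − |0.362 − 0.362| = 1 − 0.000 = 1.000
~(b ↔ b) = 1 − 1.000 = 0.000
(~(b → b) ↔ c) ↔ ~(b ↔ b) = 1 − |0.070 − 0.000| = 1 − 0.070 = 0.930
~((~(b → b) ↔ c) ↔ ~(b ↔ b)) = 1 − 0.930 = 0.070
c → c = min(1, 1 − 0.930 + 0.930) = min(1, 1.000) = 1.000
~((~(b → b) ↔ c) ↔ ~(b ↔ b)) → (c → c) = min(1, 1 − 0.070 + 1.000) = min(1, 1.930) = 1.000

1.000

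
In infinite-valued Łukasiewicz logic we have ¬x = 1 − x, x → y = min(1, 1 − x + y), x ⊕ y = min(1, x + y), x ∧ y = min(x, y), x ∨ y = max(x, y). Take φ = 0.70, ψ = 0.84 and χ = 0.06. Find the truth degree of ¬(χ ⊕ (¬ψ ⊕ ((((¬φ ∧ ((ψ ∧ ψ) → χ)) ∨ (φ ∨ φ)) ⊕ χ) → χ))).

0.48

¬ψ = 1 − 0.84 = 0.16
¬φ = 1 − 0.70 = 0.30
ψ ∧ ψ = min(0.84, 0.84) = 0.84
(ψ ∧ ψ) → χ = min(1, 1 − 0.84 + 0.06) = min(1, 0.22) = 0.22
¬φ ∧ ((ψ ∧ ψ) → χ) = min(0.30, 0.22) = 0.22
φ ∨ φ = max(0.70, 0.70) = 0.70
(¬φ ∧ ((ψ ∧ ψ) → χ)) ∨ (φ ∨ φ) = max(0.22, 0.70) = 0.70
((¬φ ∧ ((ψ ∧ ψ) → χ)) ∨ (φ ∨ φ)) ⊕ χ = min(1, 0.70 + 0.06) = min(1, 0.76) = 0.76
(((¬φ ∧ ((ψ ∧ ψ) → χ)) ∨ (φ ∨ φ)) ⊕ χ) → χ = min(1, 1 − 0.76 + 0.06) = min(1, 0.30) = 0.30
¬ψ ⊕ ((((¬φ ∧ ((ψ ∧ ψ) → χ)) ∨ (φ ∨ φ)) ⊕ χ) → χ) = min(1, 0.16 + 0.30) = min(1, 0.46) = 0.46
χ ⊕ (¬ψ ⊕ ((((¬φ ∧ ((ψ ∧ ψ) → χ)) ∨ (φ ∨ φ)) ⊕ χ) → χ)) = min(1, 0.06 + 0.46) = min(1, 0.52) = 0.52
¬(χ ⊕ (¬ψ ⊕ ((((¬φ ∧ ((ψ ∧ ψ) → χ)) ∨ (φ ∨ φ)) ⊕ χ) → χ))) = 1 − 0.52 = 0.48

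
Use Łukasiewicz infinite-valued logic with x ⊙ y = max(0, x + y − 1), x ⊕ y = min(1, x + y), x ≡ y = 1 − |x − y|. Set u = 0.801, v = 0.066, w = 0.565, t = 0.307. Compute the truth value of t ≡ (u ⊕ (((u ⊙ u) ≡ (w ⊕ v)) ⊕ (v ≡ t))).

0.307

u ⊙ u = max(0, 0.801 + 0.801 − 1) = max(0, 0.602) = 0.602
w ⊕ v = min(1, 0.565 + 0.066) = min(1, 0.631) = 0.631
(u ⊙ u) ≡ (w ⊕ v) = 1 − |0.602 − 0.631| = 1 − 0.029 = 0.971
v ≡ t = 1 − |0.066 − 0.307| = 1 − 0.241 = 0.759
((u ⊙ u) ≡ (w ⊕ v)) ⊕ (v ≡ t) = min(1, 0.971 + 0.759) = min(1, 1.730) = 1.000
u ⊕ (((u ⊙ u) ≡ (w ⊕ v)) ⊕ (v ≡ t)) = min(1, 0.801 + 1.000) = min(1, 1.801) = 1.000
t ≡ (u ⊕ (((u ⊙ u) ≡ (w ⊕ v)) ⊕ (v ≡ t))) = 1 − |0.307 − 1.000| = 1 − 0.693 = 0.307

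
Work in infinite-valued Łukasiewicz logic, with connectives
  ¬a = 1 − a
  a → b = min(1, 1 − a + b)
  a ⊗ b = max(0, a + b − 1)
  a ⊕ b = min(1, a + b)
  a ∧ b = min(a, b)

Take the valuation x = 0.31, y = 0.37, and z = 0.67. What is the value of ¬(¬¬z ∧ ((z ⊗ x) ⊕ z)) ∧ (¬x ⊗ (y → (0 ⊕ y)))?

¬z = 1 − 0.67 = 0.33
¬¬z = 1 − 0.33 = 0.67
z ⊗ x = max(0, 0.67 + 0.31 − 1) = max(0, -0.02) = 0.00
(z ⊗ x) ⊕ z = min(1, 0.00 + 0.67) = min(1, 0.67) = 0.67
¬¬z ∧ ((z ⊗ x) ⊕ z) = min(0.67, 0.67) = 0.67
¬(¬¬z ∧ ((z ⊗ x) ⊕ z)) = 1 − 0.67 = 0.33
¬x = 1 − 0.31 = 0.69
0 ⊕ y = min(1, 0.00 + 0.37) = min(1, 0.37) = 0.37
y → (0 ⊕ y) = min(1, 1 − 0.37 + 0.37) = min(1, 1.00) = 1.00
¬x ⊗ (y → (0 ⊕ y)) = max(0, 0.69 + 1.00 − 1) = max(0, 0.69) = 0.69
¬(¬¬z ∧ ((z ⊗ x) ⊕ z)) ∧ (¬x ⊗ (y → (0 ⊕ y))) = min(0.33, 0.69) = 0.33

0.33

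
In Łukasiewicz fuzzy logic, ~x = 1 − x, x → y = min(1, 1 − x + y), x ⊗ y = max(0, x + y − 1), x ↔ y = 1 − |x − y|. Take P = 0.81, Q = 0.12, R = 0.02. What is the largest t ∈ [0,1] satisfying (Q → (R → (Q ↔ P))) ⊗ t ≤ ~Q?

Q ↔ P = 1 − |0.12 − 0.81| = 1 − 0.69 = 0.31
R → (Q ↔ P) = min(1, 1 − 0.02 + 0.31) = min(1, 1.29) = 1.00
Q → (R → (Q ↔ P)) = min(1, 1 − 0.12 + 1.00) = min(1, 1.88) = 1.00
So the left factor is Q → (R → (Q ↔ P)) = 1.00.
~Q = 1 − 0.12 = 0.88
So the right-hand bound is ~Q = 0.88.
The residuum of the Łukasiewicz t-norm gives the supremum: min(1, 1 − 1.00 + 0.88).
1 − 1.00 + 0.88 = 0.88, so t = min(1, 0.88) = 0.88.
Check: 1.00 ⊗ 0.88 = max(0, 0.88) = 0.88 ≤ 0.88.

0.88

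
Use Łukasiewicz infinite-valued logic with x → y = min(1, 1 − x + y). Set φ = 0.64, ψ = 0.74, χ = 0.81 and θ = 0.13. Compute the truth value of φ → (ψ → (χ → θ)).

χ → θ = min(1, 1 − 0.81 + 0.13) = min(1, 0.32) = 0.32
ψ → (χ → θ) = min(1, 1 − 0.74 + 0.32) = min(1, 0.58) = 0.58
φ → (ψ → (χ → θ)) = min(1, 1 − 0.64 + 0.58) = min(1, 0.94) = 0.94

0.94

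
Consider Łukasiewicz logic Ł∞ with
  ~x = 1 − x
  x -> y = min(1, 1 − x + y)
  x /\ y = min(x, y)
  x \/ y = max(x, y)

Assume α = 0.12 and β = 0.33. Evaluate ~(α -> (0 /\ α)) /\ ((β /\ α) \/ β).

0.12

0 /\ α = min(0.00, 0.12) = 0.00
α -> (0 /\ α) = min(1, 1 − 0.12 + 0.00) = min(1, 0.88) = 0.88
~(α -> (0 /\ α)) = 1 − 0.88 = 0.12
β /\ α = min(0.33, 0.12) = 0.12
(β /\ α) \/ β = max(0.12, 0.33) = 0.33
~(α -> (0 /\ α)) /\ ((β /\ α) \/ β) = min(0.12, 0.33) = 0.12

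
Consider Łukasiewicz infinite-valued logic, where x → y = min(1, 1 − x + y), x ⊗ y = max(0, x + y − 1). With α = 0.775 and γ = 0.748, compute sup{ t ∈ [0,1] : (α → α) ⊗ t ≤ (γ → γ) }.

α → α = min(1, 1 − 0.775 + 0.775) = min(1, 1.000) = 1.000
So the left factor is α → α = 1.000.
γ → γ = min(1, 1 − 0.748 + 0.748) = min(1, 1.000) = 1.000
So the right-hand bound is γ → γ = 1.000.
The residuum of the Łukasiewicz t-norm gives the supremum: min(1, 1 − 1.000 + 1.000).
1 − 1.000 + 1.000 = 1.000, so t = min(1, 1.000) = 1.000.
Check: 1.000 ⊗ 1.000 = max(0, 1.000) = 1.000 ≤ 1.000.

1.000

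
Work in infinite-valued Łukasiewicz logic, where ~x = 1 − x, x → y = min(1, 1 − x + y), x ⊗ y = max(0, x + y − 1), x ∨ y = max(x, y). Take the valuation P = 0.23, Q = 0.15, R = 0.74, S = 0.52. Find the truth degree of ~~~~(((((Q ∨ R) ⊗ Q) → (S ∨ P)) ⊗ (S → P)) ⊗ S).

Q ∨ R = max(0.15, 0.74) = 0.74
(Q ∨ R) ⊗ Q = max(0, 0.74 + 0.15 − 1) = max(0, -0.11) = 0.00
S ∨ P = max(0.52, 0.23) = 0.52
((Q ∨ R) ⊗ Q) → (S ∨ P) = min(1, 1 − 0.00 + 0.52) = min(1, 1.52) = 1.00
S → P = min(1, 1 − 0.52 + 0.23) = min(1, 0.71) = 0.71
(((Q ∨ R) ⊗ Q) → (S ∨ P)) ⊗ (S → P) = max(0, 1.00 + 0.71 − 1) = max(0, 0.71) = 0.71
((((Q ∨ R) ⊗ Q) → (S ∨ P)) ⊗ (S → P)) ⊗ S = max(0, 0.71 + 0.52 − 1) = max(0, 0.23) = 0.23
~(((((Q ∨ R) ⊗ Q) → (S ∨ P)) ⊗ (S → P)) ⊗ S) = 1 − 0.23 = 0.77
~~(((((Q ∨ R) ⊗ Q) → (S ∨ P)) ⊗ (S → P)) ⊗ S) = 1 − 0.77 = 0.23
~~~(((((Q ∨ R) ⊗ Q) → (S ∨ P)) ⊗ (S → P)) ⊗ S) = 1 − 0.23 = 0.77
~~~~(((((Q ∨ R) ⊗ Q) → (S ∨ P)) ⊗ (S → P)) ⊗ S) = 1 − 0.77 = 0.23

0.23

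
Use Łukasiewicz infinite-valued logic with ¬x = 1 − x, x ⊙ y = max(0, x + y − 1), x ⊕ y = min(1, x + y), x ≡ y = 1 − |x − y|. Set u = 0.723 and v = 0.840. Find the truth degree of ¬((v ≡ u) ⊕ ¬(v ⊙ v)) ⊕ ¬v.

v ≡ u = 1 − |0.840 − 0.723| = 1 − 0.117 = 0.883
v ⊙ v = max(0, 0.840 + 0.840 − 1) = max(0, 0.680) = 0.680
¬(v ⊙ v) = 1 − 0.680 = 0.320
(v ≡ u) ⊕ ¬(v ⊙ v) = min(1, 0.883 + 0.320) = min(1, 1.203) = 1.000
¬((v ≡ u) ⊕ ¬(v ⊙ v)) = 1 − 1.000 = 0.000
¬v = 1 − 0.840 = 0.160
¬((v ≡ u) ⊕ ¬(v ⊙ v)) ⊕ ¬v = min(1, 0.000 + 0.160) = min(1, 0.160) = 0.160

0.160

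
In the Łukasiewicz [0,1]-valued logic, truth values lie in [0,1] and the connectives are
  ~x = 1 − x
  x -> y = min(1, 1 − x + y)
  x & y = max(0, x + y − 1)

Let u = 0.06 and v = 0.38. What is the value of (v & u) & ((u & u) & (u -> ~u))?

0.00

v & u = max(0, 0.38 + 0.06 − 1) = max(0, -0.56) = 0.00
u & u = max(0, 0.06 + 0.06 − 1) = max(0, -0.88) = 0.00
~u = 1 − 0.06 = 0.94
u -> ~u = min(1, 1 − 0.06 + 0.94) = min(1, 1.88) = 1.00
(u & u) & (u -> ~u) = max(0, 0.00 + 1.00 − 1) = max(0, 0.00) = 0.00
(v & u) & ((u & u) & (u -> ~u)) = max(0, 0.00 + 0.00 − 1) = max(0, -1.00) = 0.00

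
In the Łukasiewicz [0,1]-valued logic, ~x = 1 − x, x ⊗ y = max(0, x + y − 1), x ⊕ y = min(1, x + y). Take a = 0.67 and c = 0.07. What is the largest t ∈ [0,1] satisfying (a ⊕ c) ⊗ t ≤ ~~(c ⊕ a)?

1.00

a ⊕ c = min(1, 0.67 + 0.07) = min(1, 0.74) = 0.74
So the left factor is a ⊕ c = 0.74.
c ⊕ a = min(1, 0.07 + 0.67) = min(1, 0.74) = 0.74
~(c ⊕ a) = 1 − 0.74 = 0.26
~~(c ⊕ a) = 1 − 0.26 = 0.74
So the right-hand bound is ~~(c ⊕ a) = 0.74.
The residuum of the Łukasiewicz t-norm gives the supremum: min(1, 1 − 0.74 + 0.74).
1 − 0.74 + 0.74 = 1.00, so t = min(1, 1.00) = 1.00.
Check: 0.74 ⊗ 1.00 = max(0, 0.74) = 0.74 ≤ 0.74.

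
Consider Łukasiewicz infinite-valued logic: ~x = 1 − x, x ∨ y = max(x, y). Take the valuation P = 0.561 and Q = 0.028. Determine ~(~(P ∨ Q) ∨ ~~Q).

0.561

P ∨ Q = max(0.561, 0.028) = 0.561
~(P ∨ Q) = 1 − 0.561 = 0.439
~Q = 1 − 0.028 = 0.972
~~Q = 1 − 0.972 = 0.028
~(P ∨ Q) ∨ ~~Q = max(0.439, 0.028) = 0.439
~(~(P ∨ Q) ∨ ~~Q) = 1 − 0.439 = 0.561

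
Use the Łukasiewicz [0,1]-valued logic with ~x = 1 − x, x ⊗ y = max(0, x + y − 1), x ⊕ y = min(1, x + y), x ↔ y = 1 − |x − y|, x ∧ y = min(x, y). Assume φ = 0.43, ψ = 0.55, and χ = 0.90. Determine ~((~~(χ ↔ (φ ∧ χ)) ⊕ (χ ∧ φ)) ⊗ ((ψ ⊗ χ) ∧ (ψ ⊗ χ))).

φ ∧ χ = min(0.43, 0.90) = 0.43
χ ↔ (φ ∧ χ) = 1 − |0.90 − 0.43| = 1 − 0.47 = 0.53
~(χ ↔ (φ ∧ χ)) = 1 − 0.53 = 0.47
~~(χ ↔ (φ ∧ χ)) = 1 − 0.47 = 0.53
χ ∧ φ = min(0.90, 0.43) = 0.43
~~(χ ↔ (φ ∧ χ)) ⊕ (χ ∧ φ) = min(1, 0.53 + 0.43) = min(1, 0.96) = 0.96
ψ ⊗ χ = max(0, 0.55 + 0.90 − 1) = max(0, 0.45) = 0.45
(ψ ⊗ χ) ∧ (ψ ⊗ χ) = min(0.45, 0.45) = 0.45
(~~(χ ↔ (φ ∧ χ)) ⊕ (χ ∧ φ)) ⊗ ((ψ ⊗ χ) ∧ (ψ ⊗ χ)) = max(0, 0.96 + 0.45 − 1) = max(0, 0.41) = 0.41
~((~~(χ ↔ (φ ∧ χ)) ⊕ (χ ∧ φ)) ⊗ ((ψ ⊗ χ) ∧ (ψ ⊗ χ))) = 1 − 0.41 = 0.59

0.59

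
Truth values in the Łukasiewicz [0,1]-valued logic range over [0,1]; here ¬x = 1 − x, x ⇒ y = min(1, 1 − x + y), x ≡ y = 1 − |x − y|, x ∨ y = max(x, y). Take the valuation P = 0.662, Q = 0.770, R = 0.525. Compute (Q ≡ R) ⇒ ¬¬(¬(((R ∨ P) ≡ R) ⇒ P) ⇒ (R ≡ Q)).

Q ≡ R = 1 − |0.770 − 0.525| = 1 − 0.245 = 0.755
R ∨ P = max(0.525, 0.662) = 0.662
(R ∨ P) ≡ R = 1 − |0.662 − 0.525| = 1 − 0.137 = 0.863
((R ∨ P) ≡ R) ⇒ P = min(1, 1 − 0.863 + 0.662) = min(1, 0.799) = 0.799
¬(((R ∨ P) ≡ R) ⇒ P) = 1 − 0.799 = 0.201
R ≡ Q = 1 − |0.525 − 0.770| = 1 − 0.245 = 0.755
¬(((R ∨ P) ≡ R) ⇒ P) ⇒ (R ≡ Q) = min(1, 1 − 0.201 + 0.755) = min(1, 1.554) = 1.000
¬(¬(((R ∨ P) ≡ R) ⇒ P) ⇒ (R ≡ Q)) = 1 − 1.000 = 0.000
¬¬(¬(((R ∨ P) ≡ R) ⇒ P) ⇒ (R ≡ Q)) = 1 − 0.000 = 1.000
(Q ≡ R) ⇒ ¬¬(¬(((R ∨ P) ≡ R) ⇒ P) ⇒ (R ≡ Q)) = min(1, 1 − 0.755 + 1.000) = min(1, 1.245) = 1.000

1.000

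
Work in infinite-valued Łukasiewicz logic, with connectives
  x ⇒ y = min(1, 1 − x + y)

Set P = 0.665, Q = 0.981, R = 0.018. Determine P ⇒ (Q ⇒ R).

0.372

Q ⇒ R = min(1, 1 − 0.981 + 0.018) = min(1, 0.037) = 0.037
P ⇒ (Q ⇒ R) = min(1, 1 − 0.665 + 0.037) = min(1, 0.372) = 0.372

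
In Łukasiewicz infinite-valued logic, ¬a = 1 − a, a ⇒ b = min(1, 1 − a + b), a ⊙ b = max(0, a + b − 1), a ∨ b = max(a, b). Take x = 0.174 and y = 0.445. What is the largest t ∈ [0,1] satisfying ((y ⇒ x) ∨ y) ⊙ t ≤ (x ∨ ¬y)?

0.826

y ⇒ x = min(1, 1 − 0.445 + 0.174) = min(1, 0.729) = 0.729
(y ⇒ x) ∨ y = max(0.729, 0.445) = 0.729
So the left factor is (y ⇒ x) ∨ y = 0.729.
¬y = 1 − 0.445 = 0.555
x ∨ ¬y = max(0.174, 0.555) = 0.555
So the right-hand bound is x ∨ ¬y = 0.555.
The residuum of the Łukasiewicz t-norm gives the supremum: min(1, 1 − 0.729 + 0.555).
1 − 0.729 + 0.555 = 0.826, so t = min(1, 0.826) = 0.826.
Check: 0.729 ⊙ 0.826 = max(0, 0.555) = 0.555 ≤ 0.555.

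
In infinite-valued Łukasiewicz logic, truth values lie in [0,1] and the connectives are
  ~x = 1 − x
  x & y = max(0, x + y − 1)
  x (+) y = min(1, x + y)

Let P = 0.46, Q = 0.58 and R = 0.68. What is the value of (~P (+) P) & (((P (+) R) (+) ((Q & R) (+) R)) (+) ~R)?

1.00

~P = 1 − 0.46 = 0.54
~P (+) P = min(1, 0.54 + 0.46) = min(1, 1.00) = 1.00
P (+) R = min(1, 0.46 + 0.68) = min(1, 1.14) = 1.00
Q & R = max(0, 0.58 + 0.68 − 1) = max(0, 0.26) = 0.26
(Q & R) (+) R = min(1, 0.26 + 0.68) = min(1, 0.94) = 0.94
(P (+) R) (+) ((Q & R) (+) R) = min(1, 1.00 + 0.94) = min(1, 1.94) = 1.00
~R = 1 − 0.68 = 0.32
((P (+) R) (+) ((Q & R) (+) R)) (+) ~R = min(1, 1.00 + 0.32) = min(1, 1.32) = 1.00
(~P (+) P) & (((P (+) R) (+) ((Q & R) (+) R)) (+) ~R) = max(0, 1.00 + 1.00 − 1) = max(0, 1.00) = 1.00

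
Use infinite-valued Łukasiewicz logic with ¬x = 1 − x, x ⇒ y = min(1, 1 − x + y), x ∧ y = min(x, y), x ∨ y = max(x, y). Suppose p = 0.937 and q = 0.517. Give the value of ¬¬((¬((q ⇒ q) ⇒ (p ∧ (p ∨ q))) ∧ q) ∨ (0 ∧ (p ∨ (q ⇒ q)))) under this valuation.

0.063

q ⇒ q = min(1, 1 − 0.517 + 0.517) = min(1, 1.000) = 1.000
p ∨ q = max(0.937, 0.517) = 0.937
p ∧ (p ∨ q) = min(0.937, 0.937) = 0.937
(q ⇒ q) ⇒ (p ∧ (p ∨ q)) = min(1, 1 − 1.000 + 0.937) = min(1, 0.937) = 0.937
¬((q ⇒ q) ⇒ (p ∧ (p ∨ q))) = 1 − 0.937 = 0.063
¬((q ⇒ q) ⇒ (p ∧ (p ∨ q))) ∧ q = min(0.063, 0.517) = 0.063
p ∨ (q ⇒ q) = max(0.937, 1.000) = 1.000
0 ∧ (p ∨ (q ⇒ q)) = min(0.000, 1.000) = 0.000
(¬((q ⇒ q) ⇒ (p ∧ (p ∨ q))) ∧ q) ∨ (0 ∧ (p ∨ (q ⇒ q))) = max(0.063, 0.000) = 0.063
¬((¬((q ⇒ q) ⇒ (p ∧ (p ∨ q))) ∧ q) ∨ (0 ∧ (p ∨ (q ⇒ q)))) = 1 − 0.063 = 0.937
¬¬((¬((q ⇒ q) ⇒ (p ∧ (p ∨ q))) ∧ q) ∨ (0 ∧ (p ∨ (q ⇒ q)))) = 1 − 0.937 = 0.063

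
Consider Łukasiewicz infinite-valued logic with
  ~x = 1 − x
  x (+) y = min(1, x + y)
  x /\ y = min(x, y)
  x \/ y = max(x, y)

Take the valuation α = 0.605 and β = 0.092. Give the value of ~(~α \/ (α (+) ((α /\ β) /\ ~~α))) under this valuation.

~α = 1 − 0.605 = 0.395
α /\ β = min(0.605, 0.092) = 0.092
~~α = 1 − 0.395 = 0.605
(α /\ β) /\ ~~α = min(0.092, 0.605) = 0.092
α (+) ((α /\ β) /\ ~~α) = min(1, 0.605 + 0.092) = min(1, 0.697) = 0.697
~α \/ (α (+) ((α /\ β) /\ ~~α)) = max(0.395, 0.697) = 0.697
~(~α \/ (α (+) ((α /\ β) /\ ~~α))) = 1 − 0.697 = 0.303

0.303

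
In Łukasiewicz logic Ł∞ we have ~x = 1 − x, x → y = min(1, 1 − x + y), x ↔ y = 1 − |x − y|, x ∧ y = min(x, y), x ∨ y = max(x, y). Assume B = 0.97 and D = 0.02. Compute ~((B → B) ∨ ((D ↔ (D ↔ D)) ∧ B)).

B → B = min(1, 1 − 0.97 + 0.97) = min(1, 1.00) = 1.00
D ↔ D = 1 − |0.02 − 0.02| = 1 − 0.00 = 1.00
D ↔ (D ↔ D) = 1 − |0.02 − 1.00| = 1 − 0.98 = 0.02
(D ↔ (D ↔ D)) ∧ B = min(0.02, 0.97) = 0.02
(B → B) ∨ ((D ↔ (D ↔ D)) ∧ B) = max(1.00, 0.02) = 1.00
~((B → B) ∨ ((D ↔ (D ↔ D)) ∧ B)) = 1 − 1.00 = 0.00

0.00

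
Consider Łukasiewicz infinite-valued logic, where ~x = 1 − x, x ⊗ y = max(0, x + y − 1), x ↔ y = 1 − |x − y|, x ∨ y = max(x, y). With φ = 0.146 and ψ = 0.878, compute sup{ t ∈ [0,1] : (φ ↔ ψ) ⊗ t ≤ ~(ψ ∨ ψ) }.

0.854

φ ↔ ψ = 1 − |0.146 − 0.878| = 1 − 0.732 = 0.268
So the left factor is φ ↔ ψ = 0.268.
ψ ∨ ψ = max(0.878, 0.878) = 0.878
~(ψ ∨ ψ) = 1 − 0.878 = 0.122
So the right-hand bound is ~(ψ ∨ ψ) = 0.122.
The residuum of the Łukasiewicz t-norm gives the supremum: min(1, 1 − 0.268 + 0.122).
1 − 0.268 + 0.122 = 0.854, so t = min(1, 0.854) = 0.854.
Check: 0.268 ⊗ 0.854 = max(0, 0.122) = 0.122 ≤ 0.122.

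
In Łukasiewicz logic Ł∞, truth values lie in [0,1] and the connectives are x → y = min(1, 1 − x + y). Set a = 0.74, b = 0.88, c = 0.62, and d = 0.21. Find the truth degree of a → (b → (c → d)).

0.97

c → d = min(1, 1 − 0.62 + 0.21) = min(1, 0.59) = 0.59
b → (c → d) = min(1, 1 − 0.88 + 0.59) = min(1, 0.71) = 0.71
a → (b → (c → d)) = min(1, 1 − 0.74 + 0.71) = min(1, 0.97) = 0.97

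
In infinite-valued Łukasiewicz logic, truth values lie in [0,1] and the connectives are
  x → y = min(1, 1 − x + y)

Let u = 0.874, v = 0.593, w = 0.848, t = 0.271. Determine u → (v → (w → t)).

0.956

w → t = min(1, 1 − 0.848 + 0.271) = min(1, 0.423) = 0.423
v → (w → t) = min(1, 1 − 0.593 + 0.423) = min(1, 0.830) = 0.830
u → (v → (w → t)) = min(1, 1 − 0.874 + 0.830) = min(1, 0.956) = 0.956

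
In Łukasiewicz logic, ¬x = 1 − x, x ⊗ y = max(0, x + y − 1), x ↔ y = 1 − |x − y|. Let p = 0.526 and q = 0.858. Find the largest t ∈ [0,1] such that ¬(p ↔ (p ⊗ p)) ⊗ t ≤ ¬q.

p ⊗ p = max(0, 0.526 + 0.526 − 1) = max(0, 0.052) = 0.052
p ↔ (p ⊗ p) = 1 − |0.526 − 0.052| = 1 − 0.474 = 0.526
¬(p ↔ (p ⊗ p)) = 1 − 0.526 = 0.474
So the left factor is ¬(p ↔ (p ⊗ p)) = 0.474.
¬q = 1 − 0.858 = 0.142
So the right-hand bound is ¬q = 0.142.
The residuum of the Łukasiewicz t-norm gives the supremum: min(1, 1 − 0.474 + 0.142).
1 − 0.474 + 0.142 = 0.668, so t = min(1, 0.668) = 0.668.
Check: 0.474 ⊗ 0.668 = max(0, 0.142) = 0.142 ≤ 0.142.

0.668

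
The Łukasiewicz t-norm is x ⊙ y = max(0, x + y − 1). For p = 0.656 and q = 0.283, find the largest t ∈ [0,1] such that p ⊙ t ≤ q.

The residuum of the Łukasiewicz t-norm gives the supremum: min(1, 1 − 0.656 + 0.283).
1 − 0.656 + 0.283 = 0.627, so t = min(1, 0.627) = 0.627.
Check: 0.656 ⊙ 0.627 = max(0, 0.283) = 0.283 ≤ 0.283.

0.627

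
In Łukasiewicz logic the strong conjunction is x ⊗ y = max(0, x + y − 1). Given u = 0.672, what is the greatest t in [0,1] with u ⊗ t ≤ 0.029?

The residuum of the Łukasiewicz t-norm gives the supremum: min(1, 1 − 0.672 + 0.029).
1 − 0.672 + 0.029 = 0.357, so t = min(1, 0.357) = 0.357.
Check: 0.672 ⊗ 0.357 = max(0, 0.029) = 0.029 ≤ 0.029.

0.357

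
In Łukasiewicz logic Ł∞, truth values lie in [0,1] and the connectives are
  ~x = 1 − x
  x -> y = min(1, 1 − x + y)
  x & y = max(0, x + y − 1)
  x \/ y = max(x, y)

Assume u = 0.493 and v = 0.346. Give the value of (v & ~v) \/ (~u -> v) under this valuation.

0.839

~v = 1 − 0.346 = 0.654
v & ~v = max(0, 0.346 + 0.654 − 1) = max(0, 0.000) = 0.000
~u = 1 − 0.493 = 0.507
~u -> v = min(1, 1 − 0.507 + 0.346) = min(1, 0.839) = 0.839
(v & ~v) \/ (~u -> v) = max(0.000, 0.839) = 0.839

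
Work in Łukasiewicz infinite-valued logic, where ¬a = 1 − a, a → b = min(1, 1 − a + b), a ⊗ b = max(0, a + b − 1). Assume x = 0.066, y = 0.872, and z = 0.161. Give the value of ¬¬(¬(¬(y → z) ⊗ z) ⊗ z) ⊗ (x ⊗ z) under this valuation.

0.000

y → z = min(1, 1 − 0.872 + 0.161) = min(1, 0.289) = 0.289
¬(y → z) = 1 − 0.289 = 0.711
¬(y → z) ⊗ z = max(0, 0.711 + 0.161 − 1) = max(0, -0.128) = 0.000
¬(¬(y → z) ⊗ z) = 1 − 0.000 = 1.000
¬(¬(y → z) ⊗ z) ⊗ z = max(0, 1.000 + 0.161 − 1) = max(0, 0.161) = 0.161
¬(¬(¬(y → z) ⊗ z) ⊗ z) = 1 − 0.161 = 0.839
¬¬(¬(¬(y → z) ⊗ z) ⊗ z) = 1 − 0.839 = 0.161
x ⊗ z = max(0, 0.066 + 0.161 − 1) = max(0, -0.773) = 0.000
¬¬(¬(¬(y → z) ⊗ z) ⊗ z) ⊗ (x ⊗ z) = max(0, 0.161 + 0.000 − 1) = max(0, -0.839) = 0.000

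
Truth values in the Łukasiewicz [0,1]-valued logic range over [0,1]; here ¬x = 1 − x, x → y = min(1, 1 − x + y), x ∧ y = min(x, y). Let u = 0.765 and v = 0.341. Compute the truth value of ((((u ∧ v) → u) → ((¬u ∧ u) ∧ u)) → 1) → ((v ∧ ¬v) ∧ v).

0.341

u ∧ v = min(0.765, 0.341) = 0.341
(u ∧ v) → u = min(1, 1 − 0.341 + 0.765) = min(1, 1.424) = 1.000
¬u = 1 − 0.765 = 0.235
¬u ∧ u = min(0.235, 0.765) = 0.235
(¬u ∧ u) ∧ u = min(0.235, 0.765) = 0.235
((u ∧ v) → u) → ((¬u ∧ u) ∧ u) = min(1, 1 − 1.000 + 0.235) = min(1, 0.235) = 0.235
(((u ∧ v) → u) → ((¬u ∧ u) ∧ u)) → 1 = min(1, 1 − 0.235 + 1.000) = min(1, 1.765) = 1.000
¬v = 1 − 0.341 = 0.659
v ∧ ¬v = min(0.341, 0.659) = 0.341
(v ∧ ¬v) ∧ v = min(0.341, 0.341) = 0.341
((((u ∧ v) → u) → ((¬u ∧ u) ∧ u)) → 1) → ((v ∧ ¬v) ∧ v) = min(1, 1 − 1.000 + 0.341) = min(1, 0.341) = 0.341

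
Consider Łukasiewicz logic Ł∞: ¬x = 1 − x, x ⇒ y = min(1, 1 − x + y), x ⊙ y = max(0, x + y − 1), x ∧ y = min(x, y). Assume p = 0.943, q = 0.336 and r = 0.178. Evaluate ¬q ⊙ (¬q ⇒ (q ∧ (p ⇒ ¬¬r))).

0.235

¬q = 1 − 0.336 = 0.664
¬r = 1 − 0.178 = 0.822
¬¬r = 1 − 0.822 = 0.178
p ⇒ ¬¬r = min(1, 1 − 0.943 + 0.178) = min(1, 0.235) = 0.235
q ∧ (p ⇒ ¬¬r) = min(0.336, 0.235) = 0.235
¬q ⇒ (q ∧ (p ⇒ ¬¬r)) = min(1, 1 − 0.664 + 0.235) = min(1, 0.571) = 0.571
¬q ⊙ (¬q ⇒ (q ∧ (p ⇒ ¬¬r))) = max(0, 0.664 + 0.571 − 1) = max(0, 0.235) = 0.235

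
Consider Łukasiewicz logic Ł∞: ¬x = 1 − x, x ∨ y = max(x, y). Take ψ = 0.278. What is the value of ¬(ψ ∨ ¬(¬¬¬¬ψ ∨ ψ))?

¬ψ = 1 − 0.278 = 0.722
¬¬ψ = 1 − 0.722 = 0.278
¬¬¬ψ = 1 − 0.278 = 0.722
¬¬¬¬ψ = 1 − 0.722 = 0.278
¬¬¬¬ψ ∨ ψ = max(0.278, 0.278) = 0.278
¬(¬¬¬¬ψ ∨ ψ) = 1 − 0.278 = 0.722
ψ ∨ ¬(¬¬¬¬ψ ∨ ψ) = max(0.278, 0.722) = 0.722
¬(ψ ∨ ¬(¬¬¬¬ψ ∨ ψ)) = 1 − 0.722 = 0.278

0.278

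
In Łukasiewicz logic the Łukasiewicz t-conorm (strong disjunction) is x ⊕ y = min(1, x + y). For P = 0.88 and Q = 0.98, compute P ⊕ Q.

1.00

P ⊕ Q = min(1, 0.88 + 0.98) = min(1, 1.86) = 1.00
For comparison, the Gödel t-conorm max(x, y) would give 0.98.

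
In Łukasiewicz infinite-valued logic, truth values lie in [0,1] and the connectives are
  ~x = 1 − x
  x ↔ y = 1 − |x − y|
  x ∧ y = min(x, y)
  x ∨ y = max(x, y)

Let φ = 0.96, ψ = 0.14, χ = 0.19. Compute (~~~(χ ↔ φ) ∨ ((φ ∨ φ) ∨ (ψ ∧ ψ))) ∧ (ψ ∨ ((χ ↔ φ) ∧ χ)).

0.19

χ ↔ φ = 1 − |0.19 − 0.96| = 1 − 0.77 = 0.23
~(χ ↔ φ) = 1 − 0.23 = 0.77
~~(χ ↔ φ) = 1 − 0.77 = 0.23
~~~(χ ↔ φ) = 1 − 0.23 = 0.77
φ ∨ φ = max(0.96, 0.96) = 0.96
ψ ∧ ψ = min(0.14, 0.14) = 0.14
(φ ∨ φ) ∨ (ψ ∧ ψ) = max(0.96, 0.14) = 0.96
~~~(χ ↔ φ) ∨ ((φ ∨ φ) ∨ (ψ ∧ ψ)) = max(0.77, 0.96) = 0.96
(χ ↔ φ) ∧ χ = min(0.23, 0.19) = 0.19
ψ ∨ ((χ ↔ φ) ∧ χ) = max(0.14, 0.19) = 0.19
(~~~(χ ↔ φ) ∨ ((φ ∨ φ) ∨ (ψ ∧ ψ))) ∧ (ψ ∨ ((χ ↔ φ) ∧ χ)) = min(0.96, 0.19) = 0.19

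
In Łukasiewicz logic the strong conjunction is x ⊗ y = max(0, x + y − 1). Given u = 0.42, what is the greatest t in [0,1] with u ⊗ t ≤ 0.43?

The residuum of the Łukasiewicz t-norm gives the supremum: min(1, 1 − 0.42 + 0.43).
1 − 0.42 + 0.43 = 1.01, so t = min(1, 1.01) = 1.00.
Check: 0.42 ⊗ 1.00 = max(0, 0.42) = 0.42 ≤ 0.43.

1.00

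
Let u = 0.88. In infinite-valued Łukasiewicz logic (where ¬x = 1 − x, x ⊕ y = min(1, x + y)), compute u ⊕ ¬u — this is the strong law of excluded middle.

¬u = 1 − 0.88 = 0.12
u ⊕ ¬u = min(1, 0.88 + 0.12) = min(1, 1.00) = 1.00
(As expected: always 1 in Ł∞ since a ⊕ (1−a) = 1.)

1.00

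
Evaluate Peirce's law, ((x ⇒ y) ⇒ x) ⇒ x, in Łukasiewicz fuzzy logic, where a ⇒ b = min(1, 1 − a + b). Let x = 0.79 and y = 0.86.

1.00

x ⇒ y = min(1, 1 − 0.79 + 0.86) = min(1, 1.07) = 1.00
(x ⇒ y) ⇒ x = min(1, 1 − 1.00 + 0.79) = min(1, 0.79) = 0.79
((x ⇒ y) ⇒ x) ⇒ x = min(1, 1 − 0.79 + 0.79) = min(1, 1.00) = 1.00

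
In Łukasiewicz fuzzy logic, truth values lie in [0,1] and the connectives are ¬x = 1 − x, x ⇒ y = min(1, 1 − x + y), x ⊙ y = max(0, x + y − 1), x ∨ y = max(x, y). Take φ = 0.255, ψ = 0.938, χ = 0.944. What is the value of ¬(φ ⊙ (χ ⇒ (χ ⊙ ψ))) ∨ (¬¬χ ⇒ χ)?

χ ⊙ ψ = max(0, 0.944 + 0.938 − 1) = max(0, 0.882) = 0.882
χ ⇒ (χ ⊙ ψ) = min(1, 1 − 0.944 + 0.882) = min(1, 0.938) = 0.938
φ ⊙ (χ ⇒ (χ ⊙ ψ)) = max(0, 0.255 + 0.938 − 1) = max(0, 0.193) = 0.193
¬(φ ⊙ (χ ⇒ (χ ⊙ ψ))) = 1 − 0.193 = 0.807
¬χ = 1 − 0.944 = 0.056
¬¬χ = 1 − 0.056 = 0.944
¬¬χ ⇒ χ = min(1, 1 − 0.944 + 0.944) = min(1, 1.000) = 1.000
¬(φ ⊙ (χ ⇒ (χ ⊙ ψ))) ∨ (¬¬χ ⇒ χ) = max(0.807, 1.000) = 1.000

1.000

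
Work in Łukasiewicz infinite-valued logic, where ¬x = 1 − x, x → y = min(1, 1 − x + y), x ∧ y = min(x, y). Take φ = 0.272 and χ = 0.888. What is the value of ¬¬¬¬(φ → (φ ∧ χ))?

φ ∧ χ = min(0.272, 0.888) = 0.272
φ → (φ ∧ χ) = min(1, 1 − 0.272 + 0.272) = min(1, 1.000) = 1.000
¬(φ → (φ ∧ χ)) = 1 − 1.000 = 0.000
¬¬(φ → (φ ∧ χ)) = 1 − 0.000 = 1.000
¬¬¬(φ → (φ ∧ χ)) = 1 − 1.000 = 0.000
¬¬¬¬(φ → (φ ∧ χ)) = 1 − 0.000 = 1.000

1.000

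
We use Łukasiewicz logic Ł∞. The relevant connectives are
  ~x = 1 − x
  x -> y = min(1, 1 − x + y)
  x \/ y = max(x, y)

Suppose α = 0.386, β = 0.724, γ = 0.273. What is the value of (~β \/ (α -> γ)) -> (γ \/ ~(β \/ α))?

~β = 1 − 0.724 = 0.276
α -> γ = min(1, 1 − 0.386 + 0.273) = min(1, 0.887) = 0.887
~β \/ (α -> γ) = max(0.276, 0.887) = 0.887
β \/ α = max(0.724, 0.386) = 0.724
~(β \/ α) = 1 − 0.724 = 0.276
γ \/ ~(β \/ α) = max(0.273, 0.276) = 0.276
(~β \/ (α -> γ)) -> (γ \/ ~(β \/ α)) = min(1, 1 − 0.887 + 0.276) = min(1, 0.389) = 0.389

0.389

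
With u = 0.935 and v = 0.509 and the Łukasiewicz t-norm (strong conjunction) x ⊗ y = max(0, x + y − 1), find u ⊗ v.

0.444

u ⊗ v = max(0, 0.935 + 0.509 − 1) = max(0, 0.444) = 0.444
For comparison, the Gödel (minimum) t-norm min(x, y) would give 0.509.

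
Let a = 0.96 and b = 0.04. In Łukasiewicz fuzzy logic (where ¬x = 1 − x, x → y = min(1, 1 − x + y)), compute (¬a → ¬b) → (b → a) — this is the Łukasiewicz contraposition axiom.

1.00

¬a = 1 − 0.96 = 0.04
¬b = 1 − 0.04 = 0.96
¬a → ¬b = min(1, 1 − 0.04 + 0.96) = min(1, 1.92) = 1.00
b → a = min(1, 1 − 0.04 + 0.96) = min(1, 1.92) = 1.00
(¬a → ¬b) → (b → a) = min(1, 1 − 1.00 + 1.00) = min(1, 1.00) = 1.00
(As expected: an axiom of Ł∞, always 1.)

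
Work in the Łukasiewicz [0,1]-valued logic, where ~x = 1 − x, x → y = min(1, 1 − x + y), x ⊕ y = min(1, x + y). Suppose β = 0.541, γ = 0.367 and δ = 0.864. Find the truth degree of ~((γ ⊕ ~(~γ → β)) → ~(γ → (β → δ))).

~γ = 1 − 0.367 = 0.633
~γ → β = min(1, 1 − 0.633 + 0.541) = min(1, 0.908) = 0.908
~(~γ → β) = 1 − 0.908 = 0.092
γ ⊕ ~(~γ → β) = min(1, 0.367 + 0.092) = min(1, 0.459) = 0.459
β → δ = min(1, 1 − 0.541 + 0.864) = min(1, 1.323) = 1.000
γ → (β → δ) = min(1, 1 − 0.367 + 1.000) = min(1, 1.633) = 1.000
~(γ → (β → δ)) = 1 − 1.000 = 0.000
(γ ⊕ ~(~γ → β)) → ~(γ → (β → δ)) = min(1, 1 − 0.459 + 0.000) = min(1, 0.541) = 0.541
~((γ ⊕ ~(~γ → β)) → ~(γ → (β → δ))) = 1 − 0.541 = 0.459

0.459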